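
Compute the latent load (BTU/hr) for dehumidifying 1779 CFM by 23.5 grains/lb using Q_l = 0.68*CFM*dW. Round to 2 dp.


Q = 0.68 * 1779 * 23.5 = 28428.42 BTU/hr

28428.42 BTU/hr


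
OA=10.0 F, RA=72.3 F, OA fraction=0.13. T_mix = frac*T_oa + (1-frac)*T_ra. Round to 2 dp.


T_mix = 0.13*10.0 + 0.87*72.3 = 64.20 F

64.20 F


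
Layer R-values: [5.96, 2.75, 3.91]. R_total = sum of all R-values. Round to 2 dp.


R_total = 5.96 + 2.75 + 3.91 = 12.62

12.62


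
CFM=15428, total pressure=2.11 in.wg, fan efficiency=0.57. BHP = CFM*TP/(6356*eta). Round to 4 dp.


BHP = 15428 * 2.11 / (6356 * 0.57) = 8.9853 hp

8.9853 hp


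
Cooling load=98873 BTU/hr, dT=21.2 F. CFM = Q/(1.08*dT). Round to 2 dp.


CFM = 98873 / (1.08 * 21.2) = 4318.35

4318.35 CFM


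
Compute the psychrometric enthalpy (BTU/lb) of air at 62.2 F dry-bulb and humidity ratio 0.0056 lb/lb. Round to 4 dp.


h = 0.24*62.2 + 0.0056*(1061+0.444*62.2) = 21.0243 BTU/lb

21.0243 BTU/lb


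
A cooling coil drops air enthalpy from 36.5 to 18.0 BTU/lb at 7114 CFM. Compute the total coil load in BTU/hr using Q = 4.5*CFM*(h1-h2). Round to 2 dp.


Q = 4.5 * 7114 * (36.5 - 18.0) = 592240.50 BTU/hr

592240.50 BTU/hr


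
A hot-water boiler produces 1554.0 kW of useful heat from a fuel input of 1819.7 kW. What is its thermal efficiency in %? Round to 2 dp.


eta = (1554.0/1819.7)*100 = 85.40 %

85.40 %


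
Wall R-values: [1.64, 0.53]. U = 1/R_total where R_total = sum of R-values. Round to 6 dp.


R_total = 1.64 + 0.53 = 2.17
U = 1/2.17 = 0.460829

0.460829


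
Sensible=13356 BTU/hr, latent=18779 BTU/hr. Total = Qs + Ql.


Qt = 13356 + 18779 = 32135 BTU/hr

32135 BTU/hr


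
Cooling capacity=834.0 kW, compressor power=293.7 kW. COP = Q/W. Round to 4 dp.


COP = 834.0 / 293.7 = 2.8396

2.8396


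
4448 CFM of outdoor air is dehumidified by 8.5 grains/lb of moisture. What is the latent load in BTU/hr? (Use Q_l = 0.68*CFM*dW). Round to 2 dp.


Q = 0.68 * 4448 * 8.5 = 25709.44 BTU/hr

25709.44 BTU/hr


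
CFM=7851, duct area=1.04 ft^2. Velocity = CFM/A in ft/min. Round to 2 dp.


V = 7851 / 1.04 = 7549.04 ft/min

7549.04 ft/min


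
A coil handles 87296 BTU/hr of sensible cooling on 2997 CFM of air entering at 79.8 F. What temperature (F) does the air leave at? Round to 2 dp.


dT = 87296/(1.08*2997) = 26.9702
T_leave = 79.8 - 26.9702 = 52.83 F

52.83 F


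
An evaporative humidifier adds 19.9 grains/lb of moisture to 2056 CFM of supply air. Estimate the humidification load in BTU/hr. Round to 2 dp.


Q = 0.68 * 2056 * 19.9 = 27821.79 BTU/hr

27821.79 BTU/hr


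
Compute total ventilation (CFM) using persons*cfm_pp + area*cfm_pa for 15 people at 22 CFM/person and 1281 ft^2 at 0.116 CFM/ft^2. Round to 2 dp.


Total = 15*22 + 1281*0.116 = 478.60 CFM

478.60 CFM


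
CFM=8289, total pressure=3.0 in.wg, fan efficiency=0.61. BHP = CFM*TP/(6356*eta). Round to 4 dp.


BHP = 8289 * 3.0 / (6356 * 0.61) = 6.4137 hp

6.4137 hp


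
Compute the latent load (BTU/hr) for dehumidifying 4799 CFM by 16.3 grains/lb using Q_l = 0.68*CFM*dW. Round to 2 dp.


Q = 0.68 * 4799 * 16.3 = 53192.12 BTU/hr

53192.12 BTU/hr


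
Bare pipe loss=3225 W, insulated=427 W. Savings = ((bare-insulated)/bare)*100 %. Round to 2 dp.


Savings = ((3225-427)/3225)*100 = 86.76 %

86.76 %


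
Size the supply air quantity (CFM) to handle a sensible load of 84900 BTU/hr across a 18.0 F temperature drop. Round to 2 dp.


CFM = 84900 / (1.08 * 18.0) = 4367.28

4367.28 CFM


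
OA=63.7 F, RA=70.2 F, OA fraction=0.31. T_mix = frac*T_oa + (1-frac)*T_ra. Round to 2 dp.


T_mix = 0.31*63.7 + 0.69*70.2 = 68.19 F

68.19 F


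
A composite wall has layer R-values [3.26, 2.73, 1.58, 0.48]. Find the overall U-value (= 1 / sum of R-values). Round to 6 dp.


R_total = 3.26 + 2.73 + 1.58 + 0.48 = 8.05
U = 1/8.05 = 0.124224

0.124224


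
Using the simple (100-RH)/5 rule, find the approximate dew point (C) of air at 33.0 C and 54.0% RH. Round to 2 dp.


Td = 33.0 - (100-54.0)/5 = 23.80 C

23.80 C


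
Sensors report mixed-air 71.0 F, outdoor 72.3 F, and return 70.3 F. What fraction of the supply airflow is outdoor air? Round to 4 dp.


frac = (71.0 - 70.3) / (72.3 - 70.3) = 0.3500

0.3500


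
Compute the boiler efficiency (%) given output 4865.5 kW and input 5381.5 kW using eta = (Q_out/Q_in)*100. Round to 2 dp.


eta = (4865.5/5381.5)*100 = 90.41 %

90.41 %


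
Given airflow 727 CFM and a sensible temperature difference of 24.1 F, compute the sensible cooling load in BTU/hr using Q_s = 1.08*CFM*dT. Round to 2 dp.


Q = 1.08 * 727 * 24.1 = 18922.36 BTU/hr

18922.36 BTU/hr


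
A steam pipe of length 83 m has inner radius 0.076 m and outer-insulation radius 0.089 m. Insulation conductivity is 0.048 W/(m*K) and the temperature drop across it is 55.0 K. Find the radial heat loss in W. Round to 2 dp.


Q = 2*pi*0.048*83*55.0/ln(0.089/0.076) = 8719.10 W

8719.10 W


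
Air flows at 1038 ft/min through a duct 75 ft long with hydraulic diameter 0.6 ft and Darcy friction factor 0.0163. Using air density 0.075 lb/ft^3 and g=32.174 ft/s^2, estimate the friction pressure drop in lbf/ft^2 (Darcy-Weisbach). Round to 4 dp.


v_fps = 1038/60 = 17.3 ft/s
dp = 0.0163*(75/0.6)*0.075*17.3^2/(2*32.174) = 0.7107 lbf/ft^2

0.7107 lbf/ft^2


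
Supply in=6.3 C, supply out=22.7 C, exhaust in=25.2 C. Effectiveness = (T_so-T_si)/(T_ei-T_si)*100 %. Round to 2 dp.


eff = (22.7-6.3)/(25.2-6.3)*100 = 86.77 %

86.77 %


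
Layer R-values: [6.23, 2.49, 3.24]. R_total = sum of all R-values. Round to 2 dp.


R_total = 6.23 + 2.49 + 3.24 = 11.96

11.96


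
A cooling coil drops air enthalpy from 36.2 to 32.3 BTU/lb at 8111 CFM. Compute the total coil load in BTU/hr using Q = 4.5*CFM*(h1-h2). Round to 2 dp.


Q = 4.5 * 8111 * (36.2 - 32.3) = 142348.05 BTU/hr

142348.05 BTU/hr


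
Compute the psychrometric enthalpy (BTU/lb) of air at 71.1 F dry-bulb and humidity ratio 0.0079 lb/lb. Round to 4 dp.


h = 0.24*71.1 + 0.0079*(1061+0.444*71.1) = 25.6953 BTU/lb

25.6953 BTU/lb


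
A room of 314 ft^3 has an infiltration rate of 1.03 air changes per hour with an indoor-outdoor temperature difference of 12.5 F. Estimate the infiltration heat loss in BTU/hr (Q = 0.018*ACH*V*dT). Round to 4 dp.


Q = 0.018 * 1.03 * 314 * 12.5 = 72.7695 BTU/hr

72.7695 BTU/hr


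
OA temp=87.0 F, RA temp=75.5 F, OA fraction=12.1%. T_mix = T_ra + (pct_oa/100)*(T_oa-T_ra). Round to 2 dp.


T_mix = 75.5 + (12.1/100)*(87.0-75.5) = 76.89 F

76.89 F


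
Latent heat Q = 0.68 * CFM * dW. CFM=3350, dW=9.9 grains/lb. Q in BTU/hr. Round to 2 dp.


Q = 0.68 * 3350 * 9.9 = 22552.20 BTU/hr

22552.20 BTU/hr


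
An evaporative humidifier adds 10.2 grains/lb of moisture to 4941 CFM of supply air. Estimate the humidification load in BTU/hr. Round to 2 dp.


Q = 0.68 * 4941 * 10.2 = 34270.78 BTU/hr

34270.78 BTU/hr


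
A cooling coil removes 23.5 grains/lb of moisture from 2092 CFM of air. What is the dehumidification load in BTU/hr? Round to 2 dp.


Q = 0.68 * 2092 * 23.5 = 33430.16 BTU/hr

33430.16 BTU/hr


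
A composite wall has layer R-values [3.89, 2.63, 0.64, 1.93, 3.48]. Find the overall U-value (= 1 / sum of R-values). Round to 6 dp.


R_total = 3.89 + 2.63 + 0.64 + 1.93 + 3.48 = 12.57
U = 1/12.57 = 0.079554

0.079554


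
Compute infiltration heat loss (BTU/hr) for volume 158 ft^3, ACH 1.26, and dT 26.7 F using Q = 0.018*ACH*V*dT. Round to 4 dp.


Q = 0.018 * 1.26 * 158 * 26.7 = 95.6778 BTU/hr

95.6778 BTU/hr


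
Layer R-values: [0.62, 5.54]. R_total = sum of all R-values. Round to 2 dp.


R_total = 0.62 + 5.54 = 6.16

6.16


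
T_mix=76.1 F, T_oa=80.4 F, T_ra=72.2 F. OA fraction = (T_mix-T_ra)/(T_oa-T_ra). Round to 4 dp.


frac = (76.1 - 72.2) / (80.4 - 72.2) = 0.4756

0.4756


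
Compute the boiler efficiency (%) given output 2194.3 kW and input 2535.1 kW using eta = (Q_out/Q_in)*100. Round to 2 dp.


eta = (2194.3/2535.1)*100 = 86.56 %

86.56 %


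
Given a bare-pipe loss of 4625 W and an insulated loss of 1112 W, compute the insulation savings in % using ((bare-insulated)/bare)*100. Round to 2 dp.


Savings = ((4625-1112)/4625)*100 = 75.96 %

75.96 %


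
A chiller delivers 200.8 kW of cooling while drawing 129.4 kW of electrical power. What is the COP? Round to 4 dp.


COP = 200.8 / 129.4 = 1.5518

1.5518


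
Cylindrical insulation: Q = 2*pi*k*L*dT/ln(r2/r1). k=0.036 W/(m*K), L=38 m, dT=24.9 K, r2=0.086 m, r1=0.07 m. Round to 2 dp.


Q = 2*pi*0.036*38*24.9/ln(0.086/0.07) = 1039.70 W

1039.70 W


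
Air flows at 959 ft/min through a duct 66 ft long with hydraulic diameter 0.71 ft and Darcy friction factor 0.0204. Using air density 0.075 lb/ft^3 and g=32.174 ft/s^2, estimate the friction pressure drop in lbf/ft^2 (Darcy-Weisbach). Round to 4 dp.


v_fps = 959/60 = 15.9833 ft/s
dp = 0.0204*(66/0.71)*0.075*15.9833^2/(2*32.174) = 0.5646 lbf/ft^2

0.5646 lbf/ft^2


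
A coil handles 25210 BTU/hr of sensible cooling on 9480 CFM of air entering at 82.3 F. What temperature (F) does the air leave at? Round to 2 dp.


dT = 25210/(1.08*9480) = 2.4623
T_leave = 82.3 - 2.4623 = 79.84 F

79.84 F


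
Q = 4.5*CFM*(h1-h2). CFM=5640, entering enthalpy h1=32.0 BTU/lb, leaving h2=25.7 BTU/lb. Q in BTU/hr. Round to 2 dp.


Q = 4.5 * 5640 * (32.0 - 25.7) = 159894.00 BTU/hr

159894.00 BTU/hr


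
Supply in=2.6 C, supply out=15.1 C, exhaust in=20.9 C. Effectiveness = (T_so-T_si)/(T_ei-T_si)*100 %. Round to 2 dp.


eff = (15.1-2.6)/(20.9-2.6)*100 = 68.31 %

68.31 %


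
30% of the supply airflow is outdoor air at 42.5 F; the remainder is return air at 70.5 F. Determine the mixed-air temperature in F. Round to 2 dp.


T_mix = 0.3*42.5 + 0.7*70.5 = 62.10 F

62.10 F


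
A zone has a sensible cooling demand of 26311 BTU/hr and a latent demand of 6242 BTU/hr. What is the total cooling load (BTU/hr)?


Qt = 26311 + 6242 = 32553 BTU/hr

32553 BTU/hr


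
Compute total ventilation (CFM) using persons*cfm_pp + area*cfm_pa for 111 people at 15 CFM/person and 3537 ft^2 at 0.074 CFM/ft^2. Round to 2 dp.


Total = 111*15 + 3537*0.074 = 1926.74 CFM

1926.74 CFM


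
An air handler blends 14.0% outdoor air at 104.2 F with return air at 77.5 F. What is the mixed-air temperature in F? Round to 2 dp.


T_mix = 77.5 + (14.0/100)*(104.2-77.5) = 81.24 F

81.24 F


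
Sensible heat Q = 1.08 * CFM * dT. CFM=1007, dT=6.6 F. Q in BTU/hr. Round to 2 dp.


Q = 1.08 * 1007 * 6.6 = 7177.90 BTU/hr

7177.90 BTU/hr


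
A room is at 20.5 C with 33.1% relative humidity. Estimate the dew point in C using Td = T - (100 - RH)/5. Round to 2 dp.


Td = 20.5 - (100-33.1)/5 = 7.12 C

7.12 C


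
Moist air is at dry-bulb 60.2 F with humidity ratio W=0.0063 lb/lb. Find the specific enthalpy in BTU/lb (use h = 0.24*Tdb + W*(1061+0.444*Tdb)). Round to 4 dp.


h = 0.24*60.2 + 0.0063*(1061+0.444*60.2) = 21.3007 BTU/lb

21.3007 BTU/lb


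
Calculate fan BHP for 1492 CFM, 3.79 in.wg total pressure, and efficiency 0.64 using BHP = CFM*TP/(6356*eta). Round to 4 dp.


BHP = 1492 * 3.79 / (6356 * 0.64) = 1.3901 hp

1.3901 hp


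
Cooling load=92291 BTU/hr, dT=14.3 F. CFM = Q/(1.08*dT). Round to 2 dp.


CFM = 92291 / (1.08 * 14.3) = 5975.85

5975.85 CFM


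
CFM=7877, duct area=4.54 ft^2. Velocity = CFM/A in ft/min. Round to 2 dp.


V = 7877 / 4.54 = 1735.02 ft/min

1735.02 ft/min


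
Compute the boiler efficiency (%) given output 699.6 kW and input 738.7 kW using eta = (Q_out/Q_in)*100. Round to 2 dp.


eta = (699.6/738.7)*100 = 94.71 %

94.71 %


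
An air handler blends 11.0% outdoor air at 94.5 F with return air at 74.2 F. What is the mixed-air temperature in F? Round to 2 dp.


T_mix = 74.2 + (11.0/100)*(94.5-74.2) = 76.43 F

76.43 F


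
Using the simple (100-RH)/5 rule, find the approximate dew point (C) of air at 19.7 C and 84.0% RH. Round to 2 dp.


Td = 19.7 - (100-84.0)/5 = 16.50 C

16.50 C


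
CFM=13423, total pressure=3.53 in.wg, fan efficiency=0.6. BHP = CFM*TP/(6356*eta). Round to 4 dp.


BHP = 13423 * 3.53 / (6356 * 0.6) = 12.4248 hp

12.4248 hp


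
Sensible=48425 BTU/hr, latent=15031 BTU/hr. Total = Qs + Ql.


Qt = 48425 + 15031 = 63456 BTU/hr

63456 BTU/hr


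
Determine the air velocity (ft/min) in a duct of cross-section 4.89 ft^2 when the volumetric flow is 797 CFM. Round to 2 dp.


V = 797 / 4.89 = 162.99 ft/min

162.99 ft/min


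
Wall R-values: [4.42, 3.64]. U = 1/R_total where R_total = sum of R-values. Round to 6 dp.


R_total = 4.42 + 3.64 = 8.06
U = 1/8.06 = 0.124069

0.124069


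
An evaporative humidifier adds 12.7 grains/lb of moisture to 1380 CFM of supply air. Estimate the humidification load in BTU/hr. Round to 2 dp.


Q = 0.68 * 1380 * 12.7 = 11917.68 BTU/hr

11917.68 BTU/hr


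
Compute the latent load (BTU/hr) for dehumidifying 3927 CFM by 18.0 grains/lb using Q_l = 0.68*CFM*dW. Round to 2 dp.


Q = 0.68 * 3927 * 18.0 = 48066.48 BTU/hr

48066.48 BTU/hr


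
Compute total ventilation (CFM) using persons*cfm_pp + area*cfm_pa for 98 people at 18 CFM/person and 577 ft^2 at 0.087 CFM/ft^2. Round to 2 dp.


Total = 98*18 + 577*0.087 = 1814.20 CFM

1814.20 CFM


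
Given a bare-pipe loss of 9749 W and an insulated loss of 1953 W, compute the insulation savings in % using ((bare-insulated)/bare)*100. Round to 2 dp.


Savings = ((9749-1953)/9749)*100 = 79.97 %

79.97 %


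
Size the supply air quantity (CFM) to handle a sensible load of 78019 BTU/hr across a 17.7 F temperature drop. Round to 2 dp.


CFM = 78019 / (1.08 * 17.7) = 4081.35

4081.35 CFM


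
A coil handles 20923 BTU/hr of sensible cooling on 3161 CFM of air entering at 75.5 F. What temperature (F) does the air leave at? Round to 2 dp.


dT = 20923/(1.08*3161) = 6.1288
T_leave = 75.5 - 6.1288 = 69.37 F

69.37 F


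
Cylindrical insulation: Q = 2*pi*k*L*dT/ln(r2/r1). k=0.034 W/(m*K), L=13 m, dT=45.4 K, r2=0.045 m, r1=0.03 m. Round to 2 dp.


Q = 2*pi*0.034*13*45.4/ln(0.045/0.03) = 310.96 W

310.96 W


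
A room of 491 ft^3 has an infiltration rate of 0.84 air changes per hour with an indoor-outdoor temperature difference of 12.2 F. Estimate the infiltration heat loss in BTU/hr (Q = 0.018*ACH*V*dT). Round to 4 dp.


Q = 0.018 * 0.84 * 491 * 12.2 = 90.5718 BTU/hr

90.5718 BTU/hr


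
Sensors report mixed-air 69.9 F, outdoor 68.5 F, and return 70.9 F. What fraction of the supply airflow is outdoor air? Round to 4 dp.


frac = (69.9 - 70.9) / (68.5 - 70.9) = 0.4167

0.4167


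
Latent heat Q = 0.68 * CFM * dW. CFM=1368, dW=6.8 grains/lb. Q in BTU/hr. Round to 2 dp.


Q = 0.68 * 1368 * 6.8 = 6325.63 BTU/hr

6325.63 BTU/hr


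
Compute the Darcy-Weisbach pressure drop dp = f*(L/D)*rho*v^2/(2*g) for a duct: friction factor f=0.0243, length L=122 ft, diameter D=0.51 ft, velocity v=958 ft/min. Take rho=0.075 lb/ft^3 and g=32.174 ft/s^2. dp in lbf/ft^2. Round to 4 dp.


v_fps = 958/60 = 15.9667 ft/s
dp = 0.0243*(122/0.51)*0.075*15.9667^2/(2*32.174) = 1.7272 lbf/ft^2

1.7272 lbf/ft^2


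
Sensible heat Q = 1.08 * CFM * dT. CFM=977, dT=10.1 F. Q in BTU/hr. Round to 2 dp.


Q = 1.08 * 977 * 10.1 = 10657.12 BTU/hr

10657.12 BTU/hr


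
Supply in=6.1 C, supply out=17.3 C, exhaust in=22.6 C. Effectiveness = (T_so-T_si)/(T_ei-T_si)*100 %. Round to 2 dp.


eff = (17.3-6.1)/(22.6-6.1)*100 = 67.88 %

67.88 %


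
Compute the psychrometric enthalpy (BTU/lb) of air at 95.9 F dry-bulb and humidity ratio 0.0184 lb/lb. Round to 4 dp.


h = 0.24*95.9 + 0.0184*(1061+0.444*95.9) = 43.3219 BTU/lb

43.3219 BTU/lb


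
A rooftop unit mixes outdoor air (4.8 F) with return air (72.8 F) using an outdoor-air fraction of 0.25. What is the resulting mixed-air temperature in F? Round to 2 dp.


T_mix = 0.25*4.8 + 0.75*72.8 = 55.80 F

55.80 F


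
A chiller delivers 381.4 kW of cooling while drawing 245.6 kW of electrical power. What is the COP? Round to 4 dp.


COP = 381.4 / 245.6 = 1.5529

1.5529


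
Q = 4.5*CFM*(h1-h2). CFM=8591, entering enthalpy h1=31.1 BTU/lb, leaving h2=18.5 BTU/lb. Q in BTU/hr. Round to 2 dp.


Q = 4.5 * 8591 * (31.1 - 18.5) = 487109.70 BTU/hr

487109.70 BTU/hr


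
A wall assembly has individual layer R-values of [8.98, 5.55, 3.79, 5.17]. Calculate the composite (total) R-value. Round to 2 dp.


R_total = 8.98 + 5.55 + 3.79 + 5.17 = 23.49

23.49


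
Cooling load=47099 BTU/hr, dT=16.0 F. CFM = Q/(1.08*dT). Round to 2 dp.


CFM = 47099 / (1.08 * 16.0) = 2725.64

2725.64 CFM


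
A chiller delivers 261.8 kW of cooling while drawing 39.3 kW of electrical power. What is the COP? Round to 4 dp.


COP = 261.8 / 39.3 = 6.6616

6.6616


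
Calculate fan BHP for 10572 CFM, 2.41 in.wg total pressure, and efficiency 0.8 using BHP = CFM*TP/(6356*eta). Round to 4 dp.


BHP = 10572 * 2.41 / (6356 * 0.8) = 5.0107 hp

5.0107 hp


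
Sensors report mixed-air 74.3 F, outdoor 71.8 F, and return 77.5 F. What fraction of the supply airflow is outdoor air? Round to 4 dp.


frac = (74.3 - 77.5) / (71.8 - 77.5) = 0.5614

0.5614


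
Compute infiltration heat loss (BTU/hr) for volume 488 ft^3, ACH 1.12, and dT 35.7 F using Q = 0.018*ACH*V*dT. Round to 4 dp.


Q = 0.018 * 1.12 * 488 * 35.7 = 351.2195 BTU/hr

351.2195 BTU/hr


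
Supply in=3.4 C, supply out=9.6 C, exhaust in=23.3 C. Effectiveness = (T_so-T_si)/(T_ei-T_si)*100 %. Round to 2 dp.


eff = (9.6-3.4)/(23.3-3.4)*100 = 31.16 %

31.16 %


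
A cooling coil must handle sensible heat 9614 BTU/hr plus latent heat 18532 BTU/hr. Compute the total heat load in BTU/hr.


Qt = 9614 + 18532 = 28146 BTU/hr

28146 BTU/hr


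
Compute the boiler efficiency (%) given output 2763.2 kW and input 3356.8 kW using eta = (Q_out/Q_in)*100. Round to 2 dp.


eta = (2763.2/3356.8)*100 = 82.32 %

82.32 %


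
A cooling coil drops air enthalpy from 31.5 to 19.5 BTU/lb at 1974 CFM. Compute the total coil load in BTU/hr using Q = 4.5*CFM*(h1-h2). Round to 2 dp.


Q = 4.5 * 1974 * (31.5 - 19.5) = 106596.00 BTU/hr

106596.00 BTU/hr


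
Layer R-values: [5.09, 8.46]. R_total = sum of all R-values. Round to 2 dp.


R_total = 5.09 + 8.46 = 13.55

13.55


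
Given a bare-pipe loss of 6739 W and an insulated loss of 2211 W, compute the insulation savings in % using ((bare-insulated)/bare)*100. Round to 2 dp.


Savings = ((6739-2211)/6739)*100 = 67.19 %

67.19 %


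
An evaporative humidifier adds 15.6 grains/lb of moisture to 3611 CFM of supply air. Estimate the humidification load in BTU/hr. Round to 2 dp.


Q = 0.68 * 3611 * 15.6 = 38305.49 BTU/hr

38305.49 BTU/hr


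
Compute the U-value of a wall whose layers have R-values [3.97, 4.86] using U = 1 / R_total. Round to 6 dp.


R_total = 3.97 + 4.86 = 8.83
U = 1/8.83 = 0.113250

0.113250


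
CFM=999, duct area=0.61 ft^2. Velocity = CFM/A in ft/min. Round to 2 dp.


V = 999 / 0.61 = 1637.70 ft/min

1637.70 ft/min


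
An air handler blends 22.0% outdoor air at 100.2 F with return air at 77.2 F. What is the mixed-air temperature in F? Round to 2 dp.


T_mix = 77.2 + (22.0/100)*(100.2-77.2) = 82.26 F

82.26 F


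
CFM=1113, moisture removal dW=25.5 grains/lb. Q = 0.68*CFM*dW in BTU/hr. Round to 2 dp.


Q = 0.68 * 1113 * 25.5 = 19299.42 BTU/hr

19299.42 BTU/hr


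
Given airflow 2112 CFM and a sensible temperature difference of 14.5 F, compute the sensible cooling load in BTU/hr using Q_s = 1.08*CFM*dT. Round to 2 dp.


Q = 1.08 * 2112 * 14.5 = 33073.92 BTU/hr

33073.92 BTU/hr


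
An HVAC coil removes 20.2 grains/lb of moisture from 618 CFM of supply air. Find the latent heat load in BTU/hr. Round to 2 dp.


Q = 0.68 * 618 * 20.2 = 8488.85 BTU/hr

8488.85 BTU/hr


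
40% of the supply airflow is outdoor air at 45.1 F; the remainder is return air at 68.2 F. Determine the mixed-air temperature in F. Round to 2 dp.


T_mix = 0.4*45.1 + 0.6*68.2 = 58.96 F

58.96 F


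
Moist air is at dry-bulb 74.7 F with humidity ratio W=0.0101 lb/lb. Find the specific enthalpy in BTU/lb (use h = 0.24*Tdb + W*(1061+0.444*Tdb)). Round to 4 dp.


h = 0.24*74.7 + 0.0101*(1061+0.444*74.7) = 28.9791 BTU/lb

28.9791 BTU/lb


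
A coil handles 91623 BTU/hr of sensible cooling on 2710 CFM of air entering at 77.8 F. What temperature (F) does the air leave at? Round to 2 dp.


dT = 91623/(1.08*2710) = 31.3048
T_leave = 77.8 - 31.3048 = 46.50 F

46.50 F


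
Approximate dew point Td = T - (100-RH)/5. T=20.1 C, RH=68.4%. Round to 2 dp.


Td = 20.1 - (100-68.4)/5 = 13.78 C

13.78 C


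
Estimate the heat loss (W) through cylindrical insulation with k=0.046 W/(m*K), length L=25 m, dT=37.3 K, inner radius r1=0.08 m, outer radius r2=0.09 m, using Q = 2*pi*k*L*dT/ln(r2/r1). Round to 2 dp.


Q = 2*pi*0.046*25*37.3/ln(0.09/0.08) = 2288.25 W

2288.25 W


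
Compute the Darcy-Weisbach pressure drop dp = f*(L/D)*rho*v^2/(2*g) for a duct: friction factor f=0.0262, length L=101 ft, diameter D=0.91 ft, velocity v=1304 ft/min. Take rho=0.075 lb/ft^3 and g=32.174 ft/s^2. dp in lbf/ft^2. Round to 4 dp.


v_fps = 1304/60 = 21.7333 ft/s
dp = 0.0262*(101/0.91)*0.075*21.7333^2/(2*32.174) = 1.6009 lbf/ft^2

1.6009 lbf/ft^2


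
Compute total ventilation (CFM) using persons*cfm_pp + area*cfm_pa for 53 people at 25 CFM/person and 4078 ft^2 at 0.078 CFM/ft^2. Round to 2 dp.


Total = 53*25 + 4078*0.078 = 1643.08 CFM

1643.08 CFM


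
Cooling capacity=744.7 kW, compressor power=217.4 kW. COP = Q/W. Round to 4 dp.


COP = 744.7 / 217.4 = 3.4255

3.4255


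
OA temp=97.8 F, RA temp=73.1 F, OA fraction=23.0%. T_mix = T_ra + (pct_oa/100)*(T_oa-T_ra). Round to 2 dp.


T_mix = 73.1 + (23.0/100)*(97.8-73.1) = 78.78 F

78.78 F


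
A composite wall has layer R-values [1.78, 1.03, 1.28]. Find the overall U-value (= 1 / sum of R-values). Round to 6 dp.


R_total = 1.78 + 1.03 + 1.28 = 4.09
U = 1/4.09 = 0.244499

0.244499


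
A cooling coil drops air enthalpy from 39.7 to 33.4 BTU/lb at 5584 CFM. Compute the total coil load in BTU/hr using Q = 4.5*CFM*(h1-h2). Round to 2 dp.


Q = 4.5 * 5584 * (39.7 - 33.4) = 158306.40 BTU/hr

158306.40 BTU/hr


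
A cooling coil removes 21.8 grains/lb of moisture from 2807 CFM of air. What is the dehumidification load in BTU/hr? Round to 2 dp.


Q = 0.68 * 2807 * 21.8 = 41610.97 BTU/hr

41610.97 BTU/hr


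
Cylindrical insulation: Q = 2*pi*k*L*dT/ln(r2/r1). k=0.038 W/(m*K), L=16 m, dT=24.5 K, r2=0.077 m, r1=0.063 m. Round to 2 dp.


Q = 2*pi*0.038*16*24.5/ln(0.077/0.063) = 466.41 W

466.41 W


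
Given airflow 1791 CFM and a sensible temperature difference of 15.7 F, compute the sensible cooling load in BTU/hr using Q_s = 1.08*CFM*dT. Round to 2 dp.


Q = 1.08 * 1791 * 15.7 = 30368.20 BTU/hr

30368.20 BTU/hr


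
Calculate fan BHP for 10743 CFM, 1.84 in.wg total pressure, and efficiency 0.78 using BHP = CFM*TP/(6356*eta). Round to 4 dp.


BHP = 10743 * 1.84 / (6356 * 0.78) = 3.9872 hp

3.9872 hp


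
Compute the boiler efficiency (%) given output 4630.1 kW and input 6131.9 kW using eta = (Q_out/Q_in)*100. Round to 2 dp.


eta = (4630.1/6131.9)*100 = 75.51 %

75.51 %


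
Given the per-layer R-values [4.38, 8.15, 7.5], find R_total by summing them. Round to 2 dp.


R_total = 4.38 + 8.15 + 7.5 = 20.03

20.03


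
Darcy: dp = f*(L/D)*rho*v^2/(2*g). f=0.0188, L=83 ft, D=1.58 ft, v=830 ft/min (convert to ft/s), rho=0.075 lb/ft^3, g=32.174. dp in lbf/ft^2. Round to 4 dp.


v_fps = 830/60 = 13.8333 ft/s
dp = 0.0188*(83/1.58)*0.075*13.8333^2/(2*32.174) = 0.2203 lbf/ft^2

0.2203 lbf/ft^2


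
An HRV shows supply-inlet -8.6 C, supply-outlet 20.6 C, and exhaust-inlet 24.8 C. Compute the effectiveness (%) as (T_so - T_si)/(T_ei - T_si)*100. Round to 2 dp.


eff = (20.6-(-8.6))/(24.8-(-8.6))*100 = 87.43 %

87.43 %


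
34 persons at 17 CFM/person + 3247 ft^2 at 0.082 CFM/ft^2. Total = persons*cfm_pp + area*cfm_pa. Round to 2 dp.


Total = 34*17 + 3247*0.082 = 844.25 CFM

844.25 CFM


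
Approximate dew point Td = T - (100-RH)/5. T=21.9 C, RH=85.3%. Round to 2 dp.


Td = 21.9 - (100-85.3)/5 = 18.96 C

18.96 C


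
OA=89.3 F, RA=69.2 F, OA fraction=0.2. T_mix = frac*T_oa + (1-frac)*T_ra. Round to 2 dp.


T_mix = 0.2*89.3 + 0.8*69.2 = 73.22 F

73.22 F


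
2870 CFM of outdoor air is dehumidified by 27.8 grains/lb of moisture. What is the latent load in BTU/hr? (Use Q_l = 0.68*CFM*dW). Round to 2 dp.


Q = 0.68 * 2870 * 27.8 = 54254.48 BTU/hr

54254.48 BTU/hr


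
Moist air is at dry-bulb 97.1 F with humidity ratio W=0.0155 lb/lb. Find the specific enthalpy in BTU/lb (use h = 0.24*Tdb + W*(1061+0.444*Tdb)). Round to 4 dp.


h = 0.24*97.1 + 0.0155*(1061+0.444*97.1) = 40.4177 BTU/lb

40.4177 BTU/lb


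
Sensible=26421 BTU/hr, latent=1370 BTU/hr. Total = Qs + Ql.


Qt = 26421 + 1370 = 27791 BTU/hr

27791 BTU/hr


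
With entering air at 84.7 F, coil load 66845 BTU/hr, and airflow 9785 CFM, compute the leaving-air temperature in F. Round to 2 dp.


dT = 66845/(1.08*9785) = 6.3253
T_leave = 84.7 - 6.3253 = 78.37 F

78.37 F


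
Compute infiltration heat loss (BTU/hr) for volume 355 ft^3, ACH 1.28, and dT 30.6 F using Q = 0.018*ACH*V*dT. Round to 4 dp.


Q = 0.018 * 1.28 * 355 * 30.6 = 250.2835 BTU/hr

250.2835 BTU/hr


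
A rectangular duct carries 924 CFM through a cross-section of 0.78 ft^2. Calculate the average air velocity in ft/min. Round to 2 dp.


V = 924 / 0.78 = 1184.62 ft/min

1184.62 ft/min


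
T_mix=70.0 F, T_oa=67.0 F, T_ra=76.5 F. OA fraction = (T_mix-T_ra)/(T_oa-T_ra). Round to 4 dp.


frac = (70.0 - 76.5) / (67.0 - 76.5) = 0.6842

0.6842


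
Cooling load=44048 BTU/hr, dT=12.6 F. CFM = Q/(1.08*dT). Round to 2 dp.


CFM = 44048 / (1.08 * 12.6) = 3236.92

3236.92 CFM


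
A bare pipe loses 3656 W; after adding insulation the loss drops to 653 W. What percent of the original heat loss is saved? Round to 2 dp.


Savings = ((3656-653)/3656)*100 = 82.14 %

82.14 %


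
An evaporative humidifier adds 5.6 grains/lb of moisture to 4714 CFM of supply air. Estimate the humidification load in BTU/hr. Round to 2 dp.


Q = 0.68 * 4714 * 5.6 = 17950.91 BTU/hr

17950.91 BTU/hr


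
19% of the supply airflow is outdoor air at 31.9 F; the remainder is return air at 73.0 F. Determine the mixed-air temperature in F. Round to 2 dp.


T_mix = 0.19*31.9 + 0.81*73.0 = 65.19 F

65.19 F


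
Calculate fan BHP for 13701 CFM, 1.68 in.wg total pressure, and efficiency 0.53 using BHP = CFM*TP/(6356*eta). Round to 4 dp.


BHP = 13701 * 1.68 / (6356 * 0.53) = 6.8328 hp

6.8328 hp


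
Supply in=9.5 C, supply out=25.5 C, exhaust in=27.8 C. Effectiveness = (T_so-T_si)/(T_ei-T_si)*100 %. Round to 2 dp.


eff = (25.5-9.5)/(27.8-9.5)*100 = 87.43 %

87.43 %


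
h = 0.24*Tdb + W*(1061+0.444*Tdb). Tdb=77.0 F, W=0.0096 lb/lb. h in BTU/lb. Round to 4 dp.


h = 0.24*77.0 + 0.0096*(1061+0.444*77.0) = 28.9938 BTU/lb

28.9938 BTU/lb


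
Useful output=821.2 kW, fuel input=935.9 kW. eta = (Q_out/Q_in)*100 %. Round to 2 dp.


eta = (821.2/935.9)*100 = 87.74 %

87.74 %


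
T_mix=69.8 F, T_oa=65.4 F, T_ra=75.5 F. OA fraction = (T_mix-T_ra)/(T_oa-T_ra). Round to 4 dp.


frac = (69.8 - 75.5) / (65.4 - 75.5) = 0.5644

0.5644


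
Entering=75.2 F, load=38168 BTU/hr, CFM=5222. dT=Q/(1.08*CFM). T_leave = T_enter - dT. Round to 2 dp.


dT = 38168/(1.08*5222) = 6.7677
T_leave = 75.2 - 6.7677 = 68.43 F

68.43 F


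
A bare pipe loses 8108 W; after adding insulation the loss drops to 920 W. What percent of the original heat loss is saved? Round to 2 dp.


Savings = ((8108-920)/8108)*100 = 88.65 %

88.65 %


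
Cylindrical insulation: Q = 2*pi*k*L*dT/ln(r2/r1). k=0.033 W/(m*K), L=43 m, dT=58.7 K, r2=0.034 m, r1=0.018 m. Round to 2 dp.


Q = 2*pi*0.033*43*58.7/ln(0.034/0.018) = 822.91 W

822.91 W


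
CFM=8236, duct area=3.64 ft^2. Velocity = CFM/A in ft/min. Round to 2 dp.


V = 8236 / 3.64 = 2262.64 ft/min

2262.64 ft/min


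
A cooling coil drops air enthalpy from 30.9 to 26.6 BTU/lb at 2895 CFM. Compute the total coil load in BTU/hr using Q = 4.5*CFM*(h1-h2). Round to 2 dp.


Q = 4.5 * 2895 * (30.9 - 26.6) = 56018.25 BTU/hr

56018.25 BTU/hr


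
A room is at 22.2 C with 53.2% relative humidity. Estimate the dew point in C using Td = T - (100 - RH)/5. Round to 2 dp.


Td = 22.2 - (100-53.2)/5 = 12.84 C

12.84 C


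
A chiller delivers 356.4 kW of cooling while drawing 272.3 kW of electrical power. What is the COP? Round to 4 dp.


COP = 356.4 / 272.3 = 1.3089

1.3089


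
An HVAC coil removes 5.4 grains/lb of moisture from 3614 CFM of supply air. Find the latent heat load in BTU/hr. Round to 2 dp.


Q = 0.68 * 3614 * 5.4 = 13270.61 BTU/hr

13270.61 BTU/hr


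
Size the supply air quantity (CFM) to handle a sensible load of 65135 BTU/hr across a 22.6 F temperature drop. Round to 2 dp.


CFM = 65135 / (1.08 * 22.6) = 2668.59

2668.59 CFM


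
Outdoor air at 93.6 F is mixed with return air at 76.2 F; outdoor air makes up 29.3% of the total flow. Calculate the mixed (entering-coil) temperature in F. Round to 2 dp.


T_mix = 76.2 + (29.3/100)*(93.6-76.2) = 81.30 F

81.30 F


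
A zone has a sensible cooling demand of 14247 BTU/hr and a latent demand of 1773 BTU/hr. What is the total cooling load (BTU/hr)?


Qt = 14247 + 1773 = 16020 BTU/hr

16020 BTU/hr


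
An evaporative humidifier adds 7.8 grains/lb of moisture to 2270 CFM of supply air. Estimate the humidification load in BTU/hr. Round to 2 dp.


Q = 0.68 * 2270 * 7.8 = 12040.08 BTU/hr

12040.08 BTU/hr


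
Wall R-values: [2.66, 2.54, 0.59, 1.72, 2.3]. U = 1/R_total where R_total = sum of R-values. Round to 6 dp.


R_total = 2.66 + 2.54 + 0.59 + 1.72 + 2.3 = 9.81
U = 1/9.81 = 0.101937

0.101937


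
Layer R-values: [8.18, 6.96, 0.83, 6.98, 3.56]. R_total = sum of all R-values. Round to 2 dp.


R_total = 8.18 + 6.96 + 0.83 + 6.98 + 3.56 = 26.51

26.51


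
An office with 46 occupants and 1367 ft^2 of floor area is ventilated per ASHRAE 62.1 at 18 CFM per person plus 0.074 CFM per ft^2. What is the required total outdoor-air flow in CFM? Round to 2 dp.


Total = 46*18 + 1367*0.074 = 929.16 CFM

929.16 CFM


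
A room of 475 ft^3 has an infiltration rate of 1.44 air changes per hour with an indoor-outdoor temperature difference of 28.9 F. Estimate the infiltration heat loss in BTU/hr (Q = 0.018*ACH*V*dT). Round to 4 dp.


Q = 0.018 * 1.44 * 475 * 28.9 = 355.8168 BTU/hr

355.8168 BTU/hr


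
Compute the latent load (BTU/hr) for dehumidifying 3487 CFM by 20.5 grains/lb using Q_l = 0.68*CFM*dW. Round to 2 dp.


Q = 0.68 * 3487 * 20.5 = 48608.78 BTU/hr

48608.78 BTU/hr


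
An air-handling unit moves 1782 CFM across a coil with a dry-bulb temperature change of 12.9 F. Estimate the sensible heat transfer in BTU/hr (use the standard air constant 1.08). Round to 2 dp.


Q = 1.08 * 1782 * 12.9 = 24826.82 BTU/hr

24826.82 BTU/hr


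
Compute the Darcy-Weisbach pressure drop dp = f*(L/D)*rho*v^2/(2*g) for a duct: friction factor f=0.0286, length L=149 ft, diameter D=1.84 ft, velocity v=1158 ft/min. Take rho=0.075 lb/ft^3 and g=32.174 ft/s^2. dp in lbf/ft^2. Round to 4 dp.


v_fps = 1158/60 = 19.3 ft/s
dp = 0.0286*(149/1.84)*0.075*19.3^2/(2*32.174) = 1.0055 lbf/ft^2

1.0055 lbf/ft^2


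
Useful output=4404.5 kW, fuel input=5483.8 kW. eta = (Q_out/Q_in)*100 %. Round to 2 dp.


eta = (4404.5/5483.8)*100 = 80.32 %

80.32 %


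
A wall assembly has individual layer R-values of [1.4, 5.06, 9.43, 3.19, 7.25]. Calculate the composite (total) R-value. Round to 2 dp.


R_total = 1.4 + 5.06 + 9.43 + 3.19 + 7.25 = 26.33

26.33


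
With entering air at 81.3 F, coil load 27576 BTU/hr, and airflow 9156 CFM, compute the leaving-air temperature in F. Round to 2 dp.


dT = 27576/(1.08*9156) = 2.7887
T_leave = 81.3 - 2.7887 = 78.51 F

78.51 F


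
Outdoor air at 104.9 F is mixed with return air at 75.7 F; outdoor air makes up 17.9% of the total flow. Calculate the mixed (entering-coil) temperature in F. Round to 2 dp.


T_mix = 75.7 + (17.9/100)*(104.9-75.7) = 80.93 F

80.93 F


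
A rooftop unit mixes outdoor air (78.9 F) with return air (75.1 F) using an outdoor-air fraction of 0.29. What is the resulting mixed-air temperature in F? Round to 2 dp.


T_mix = 0.29*78.9 + 0.71*75.1 = 76.20 F

76.20 F


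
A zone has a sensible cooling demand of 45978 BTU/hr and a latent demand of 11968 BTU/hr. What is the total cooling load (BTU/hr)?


Qt = 45978 + 11968 = 57946 BTU/hr

57946 BTU/hr


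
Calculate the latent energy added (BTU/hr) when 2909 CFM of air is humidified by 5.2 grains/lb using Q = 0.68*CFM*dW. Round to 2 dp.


Q = 0.68 * 2909 * 5.2 = 10286.22 BTU/hr

10286.22 BTU/hr


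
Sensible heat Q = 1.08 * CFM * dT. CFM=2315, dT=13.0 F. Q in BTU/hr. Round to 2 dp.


Q = 1.08 * 2315 * 13.0 = 32502.60 BTU/hr

32502.60 BTU/hr


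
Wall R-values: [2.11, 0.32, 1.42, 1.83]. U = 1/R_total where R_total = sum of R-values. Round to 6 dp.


R_total = 2.11 + 0.32 + 1.42 + 1.83 = 5.68
U = 1/5.68 = 0.176056

0.176056


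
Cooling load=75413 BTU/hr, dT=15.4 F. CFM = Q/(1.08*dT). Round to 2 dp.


CFM = 75413 / (1.08 * 15.4) = 4534.21

4534.21 CFM


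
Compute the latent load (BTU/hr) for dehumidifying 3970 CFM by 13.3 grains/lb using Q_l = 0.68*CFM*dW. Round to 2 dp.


Q = 0.68 * 3970 * 13.3 = 35904.68 BTU/hr

35904.68 BTU/hr


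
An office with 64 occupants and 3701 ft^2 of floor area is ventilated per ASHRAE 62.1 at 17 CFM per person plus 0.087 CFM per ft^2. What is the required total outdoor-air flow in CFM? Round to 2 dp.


Total = 64*17 + 3701*0.087 = 1409.99 CFM

1409.99 CFM


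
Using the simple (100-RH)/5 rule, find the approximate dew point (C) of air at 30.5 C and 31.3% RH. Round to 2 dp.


Td = 30.5 - (100-31.3)/5 = 16.76 C

16.76 C


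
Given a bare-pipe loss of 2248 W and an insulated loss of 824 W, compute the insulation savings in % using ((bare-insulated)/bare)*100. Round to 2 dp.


Savings = ((2248-824)/2248)*100 = 63.35 %

63.35 %


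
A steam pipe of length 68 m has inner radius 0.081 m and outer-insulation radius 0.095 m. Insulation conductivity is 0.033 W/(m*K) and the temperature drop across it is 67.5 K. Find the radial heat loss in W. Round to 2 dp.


Q = 2*pi*0.033*68*67.5/ln(0.095/0.081) = 5969.56 W

5969.56 W


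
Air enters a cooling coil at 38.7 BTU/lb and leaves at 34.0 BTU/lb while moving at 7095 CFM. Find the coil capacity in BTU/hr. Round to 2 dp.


Q = 4.5 * 7095 * (38.7 - 34.0) = 150059.25 BTU/hr

150059.25 BTU/hr


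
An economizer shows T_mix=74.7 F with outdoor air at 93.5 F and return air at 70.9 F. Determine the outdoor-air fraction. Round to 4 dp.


frac = (74.7 - 70.9) / (93.5 - 70.9) = 0.1681

0.1681


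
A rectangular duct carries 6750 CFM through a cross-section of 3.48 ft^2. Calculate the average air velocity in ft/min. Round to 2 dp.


V = 6750 / 3.48 = 1939.66 ft/min

1939.66 ft/min


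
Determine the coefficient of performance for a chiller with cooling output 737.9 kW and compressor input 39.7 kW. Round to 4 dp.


COP = 737.9 / 39.7 = 18.5869

18.5869


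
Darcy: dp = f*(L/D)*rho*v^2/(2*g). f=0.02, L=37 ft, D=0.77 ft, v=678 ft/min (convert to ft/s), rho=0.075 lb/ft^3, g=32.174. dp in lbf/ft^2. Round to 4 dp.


v_fps = 678/60 = 11.3 ft/s
dp = 0.02*(37/0.77)*0.075*11.3^2/(2*32.174) = 0.1430 lbf/ft^2

0.1430 lbf/ft^2


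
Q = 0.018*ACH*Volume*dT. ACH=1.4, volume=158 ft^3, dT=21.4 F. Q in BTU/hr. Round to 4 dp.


Q = 0.018 * 1.4 * 158 * 21.4 = 85.2062 BTU/hr

85.2062 BTU/hr


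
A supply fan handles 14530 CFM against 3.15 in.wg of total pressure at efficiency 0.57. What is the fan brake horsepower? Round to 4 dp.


BHP = 14530 * 3.15 / (6356 * 0.57) = 12.6333 hp

12.6333 hp


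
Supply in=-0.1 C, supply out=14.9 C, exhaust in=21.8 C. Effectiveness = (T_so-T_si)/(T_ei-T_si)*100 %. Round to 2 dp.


eff = (14.9-(-0.1))/(21.8-(-0.1))*100 = 68.49 %

68.49 %


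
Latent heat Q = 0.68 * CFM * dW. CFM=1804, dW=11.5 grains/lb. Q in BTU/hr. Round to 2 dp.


Q = 0.68 * 1804 * 11.5 = 14107.28 BTU/hr

14107.28 BTU/hr


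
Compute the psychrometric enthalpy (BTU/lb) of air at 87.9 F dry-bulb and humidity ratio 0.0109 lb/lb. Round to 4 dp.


h = 0.24*87.9 + 0.0109*(1061+0.444*87.9) = 33.0863 BTU/lb

33.0863 BTU/lb


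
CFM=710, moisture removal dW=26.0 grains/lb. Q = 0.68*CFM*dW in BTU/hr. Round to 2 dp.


Q = 0.68 * 710 * 26.0 = 12552.80 BTU/hr

12552.80 BTU/hr


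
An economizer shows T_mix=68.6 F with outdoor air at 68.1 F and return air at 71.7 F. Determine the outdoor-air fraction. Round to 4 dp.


frac = (68.6 - 71.7) / (68.1 - 71.7) = 0.8611

0.8611


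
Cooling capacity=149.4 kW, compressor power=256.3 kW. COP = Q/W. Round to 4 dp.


COP = 149.4 / 256.3 = 0.5829

0.5829


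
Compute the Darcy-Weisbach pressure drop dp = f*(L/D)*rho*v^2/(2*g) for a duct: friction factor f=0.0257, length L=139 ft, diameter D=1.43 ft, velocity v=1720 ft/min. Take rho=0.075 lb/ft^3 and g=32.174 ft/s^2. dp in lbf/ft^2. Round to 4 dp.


v_fps = 1720/60 = 28.6667 ft/s
dp = 0.0257*(139/1.43)*0.075*28.6667^2/(2*32.174) = 2.3927 lbf/ft^2

2.3927 lbf/ft^2


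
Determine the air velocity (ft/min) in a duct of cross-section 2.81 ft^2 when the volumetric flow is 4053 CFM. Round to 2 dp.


V = 4053 / 2.81 = 1442.35 ft/min

1442.35 ft/min


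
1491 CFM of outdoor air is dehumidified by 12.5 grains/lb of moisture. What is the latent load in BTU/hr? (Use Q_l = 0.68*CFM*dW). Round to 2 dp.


Q = 0.68 * 1491 * 12.5 = 12673.50 BTU/hr

12673.50 BTU/hr


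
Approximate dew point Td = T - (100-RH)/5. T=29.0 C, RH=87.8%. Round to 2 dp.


Td = 29.0 - (100-87.8)/5 = 26.56 C

26.56 C


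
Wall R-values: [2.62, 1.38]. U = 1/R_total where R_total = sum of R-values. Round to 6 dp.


R_total = 2.62 + 1.38 = 4.00
U = 1/4.00 = 0.250000

0.250000


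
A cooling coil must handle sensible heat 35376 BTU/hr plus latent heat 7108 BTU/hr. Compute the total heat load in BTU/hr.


Qt = 35376 + 7108 = 42484 BTU/hr

42484 BTU/hr


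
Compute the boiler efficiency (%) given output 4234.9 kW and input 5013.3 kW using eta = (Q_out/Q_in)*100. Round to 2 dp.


eta = (4234.9/5013.3)*100 = 84.47 %

84.47 %


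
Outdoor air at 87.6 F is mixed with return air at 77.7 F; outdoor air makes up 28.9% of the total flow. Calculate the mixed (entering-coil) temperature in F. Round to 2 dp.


T_mix = 77.7 + (28.9/100)*(87.6-77.7) = 80.56 F

80.56 F


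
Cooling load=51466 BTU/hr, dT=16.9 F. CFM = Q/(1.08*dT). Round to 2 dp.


CFM = 51466 / (1.08 * 16.9) = 2819.75

2819.75 CFM


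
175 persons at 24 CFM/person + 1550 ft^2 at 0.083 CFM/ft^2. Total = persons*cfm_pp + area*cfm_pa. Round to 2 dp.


Total = 175*24 + 1550*0.083 = 4328.65 CFM

4328.65 CFM


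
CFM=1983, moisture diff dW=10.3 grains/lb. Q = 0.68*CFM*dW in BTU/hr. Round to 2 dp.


Q = 0.68 * 1983 * 10.3 = 13888.93 BTU/hr

13888.93 BTU/hr


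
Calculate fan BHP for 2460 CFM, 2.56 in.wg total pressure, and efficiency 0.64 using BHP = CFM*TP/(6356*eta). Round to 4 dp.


BHP = 2460 * 2.56 / (6356 * 0.64) = 1.5481 hp

1.5481 hp


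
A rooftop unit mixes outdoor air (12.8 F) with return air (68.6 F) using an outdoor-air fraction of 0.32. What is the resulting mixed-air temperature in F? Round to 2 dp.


T_mix = 0.32*12.8 + 0.68*68.6 = 50.74 F

50.74 F
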